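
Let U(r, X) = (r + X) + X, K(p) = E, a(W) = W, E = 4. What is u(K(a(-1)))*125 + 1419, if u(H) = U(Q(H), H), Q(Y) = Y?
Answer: 2919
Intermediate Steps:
K(p) = 4
U(r, X) = r + 2*X (U(r, X) = (X + r) + X = r + 2*X)
u(H) = 3*H (u(H) = H + 2*H = 3*H)
u(K(a(-1)))*125 + 1419 = (3*4)*125 + 1419 = 12*125 + 1419 = 1500 + 1419 = 2919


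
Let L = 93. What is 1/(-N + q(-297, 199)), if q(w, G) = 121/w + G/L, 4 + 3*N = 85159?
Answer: -837/23756795 ≈ -3.5232e-5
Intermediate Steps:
N = 28385 (N = -4/3 + (1/3)*85159 = -4/3 + 85159/3 = 28385)
q(w, G) = 121/w + G/93
1/(-N + q(-297, 199)) = 1/(-1*28385 + (121/(-297) + (1/93)*199)) = 1/(-28385 + (121*(-1/297) + 199/93)) = 1/(-28385 + (-11/27 + 199/93)) = 1/(-28385 + 1450/837) = 1/(-23756795/837) = -837/23756795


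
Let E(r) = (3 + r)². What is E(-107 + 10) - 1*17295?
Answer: -8459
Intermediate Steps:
E(-107 + 10) - 1*17295 = (3 + (-107 + 10))² - 1*17295 = (3 - 97)² - 17295 = (-94)² - 17295 = 8836 - 17295 = -8459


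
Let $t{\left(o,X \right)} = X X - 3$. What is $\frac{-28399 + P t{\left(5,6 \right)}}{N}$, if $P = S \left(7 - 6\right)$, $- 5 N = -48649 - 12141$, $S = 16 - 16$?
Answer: $- \frac{28399}{12158} \approx -2.3358$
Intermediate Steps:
$S = 0$
$t{\left(o,X \right)} = -3 + X^{2}$ ($t{\left(o,X \right)} = X^{2} - 3 = -3 + X^{2}$)
$N = 12158$ ($N = - \frac{-48649 - 12141}{5} = \left(- \frac{1}{5}\right) \left(-60790\right) = 12158$)
$P = 0$ ($P = 0 \left(7 - 6\right) = 0 \cdot 1 = 0$)
$\frac{-28399 + P t{\left(5,6 \right)}}{N} = \frac{-28399 + 0 \left(-3 + 6^{2}\right)}{12158} = \left(-28399 + 0 \left(-3 + 36\right)\right) \frac{1}{12158} = \left(-28399 + 0 \cdot 33\right) \frac{1}{12158} = \left(-28399 + 0\right) \frac{1}{12158} = \left(-28399\right) \frac{1}{12158} = - \frac{28399}{12158}$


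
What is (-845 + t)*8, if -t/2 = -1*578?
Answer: 2488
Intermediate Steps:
t = 1156 (t = -(-2)*578 = -2*(-578) = 1156)
(-845 + t)*8 = (-845 + 1156)*8 = 311*8 = 2488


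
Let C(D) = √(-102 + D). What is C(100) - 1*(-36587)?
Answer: 36587 + I*√2 ≈ 36587.0 + 1.4142*I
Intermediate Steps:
C(100) - 1*(-36587) = √(-102 + 100) - 1*(-36587) = √(-2) + 36587 = I*√2 + 36587 = 36587 + I*√2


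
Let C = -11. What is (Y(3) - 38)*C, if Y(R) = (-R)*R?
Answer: 517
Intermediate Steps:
Y(R) = -R**2
(Y(3) - 38)*C = (-1*3**2 - 38)*(-11) = (-1*9 - 38)*(-11) = (-9 - 38)*(-11) = -47*(-11) = 517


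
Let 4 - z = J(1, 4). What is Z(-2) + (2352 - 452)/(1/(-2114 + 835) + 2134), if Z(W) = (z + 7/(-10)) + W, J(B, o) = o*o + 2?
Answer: -86301259/5458770 ≈ -15.810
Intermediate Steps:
J(B, o) = 2 + o² (J(B, o) = o² + 2 = 2 + o²)
z = -14 (z = 4 - (2 + 4²) = 4 - (2 + 16) = 4 - 1*18 = 4 - 18 = -14)
Z(W) = -147/10 + W (Z(W) = (-14 + 7/(-10)) + W = (-14 + 7*(-⅒)) + W = (-14 - 7/10) + W = -147/10 + W)
Z(-2) + (2352 - 452)/(1/(-2114 + 835) + 2134) = (-147/10 - 2) + (2352 - 452)/(1/(-2114 + 835) + 2134) = -167/10 + 1900/(1/(-1279) + 2134) = -167/10 + 1900/(-1/1279 + 2134) = -167/10 + 1900/(2729385/1279) = -167/10 + 1900*(1279/2729385) = -167/10 + 486020/545877 = -86301259/5458770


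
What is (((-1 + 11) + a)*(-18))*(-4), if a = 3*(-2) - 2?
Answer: 144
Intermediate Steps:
a = -8 (a = -6 - 2 = -8)
(((-1 + 11) + a)*(-18))*(-4) = (((-1 + 11) - 8)*(-18))*(-4) = ((10 - 8)*(-18))*(-4) = (2*(-18))*(-4) = -36*(-4) = 144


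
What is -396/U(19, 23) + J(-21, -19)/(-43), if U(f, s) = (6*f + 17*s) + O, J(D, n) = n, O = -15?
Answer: -3859/10535 ≈ -0.36630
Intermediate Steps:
U(f, s) = -15 + 6*f + 17*s (U(f, s) = (6*f + 17*s) - 15 = -15 + 6*f + 17*s)
-396/U(19, 23) + J(-21, -19)/(-43) = -396/(-15 + 6*19 + 17*23) - 19/(-43) = -396/(-15 + 114 + 391) - 19*(-1/43) = -396/490 + 19/43 = -396*1/490 + 19/43 = -198/245 + 19/43 = -3859/10535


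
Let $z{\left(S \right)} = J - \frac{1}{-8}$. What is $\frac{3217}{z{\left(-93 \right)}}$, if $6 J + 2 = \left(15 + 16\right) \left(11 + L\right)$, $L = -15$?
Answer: $- \frac{25736}{167} \approx -154.11$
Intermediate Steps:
$J = -21$ ($J = - \frac{1}{3} + \frac{\left(15 + 16\right) \left(11 - 15\right)}{6} = - \frac{1}{3} + \frac{31 \left(-4\right)}{6} = - \frac{1}{3} + \frac{1}{6} \left(-124\right) = - \frac{1}{3} - \frac{62}{3} = -21$)
$z{\left(S \right)} = - \frac{167}{8}$ ($z{\left(S \right)} = -21 - \frac{1}{-8} = -21 - - \frac{1}{8} = -21 + \frac{1}{8} = - \frac{167}{8}$)
$\frac{3217}{z{\left(-93 \right)}} = \frac{3217}{- \frac{167}{8}} = 3217 \left(- \frac{8}{167}\right) = - \frac{25736}{167}$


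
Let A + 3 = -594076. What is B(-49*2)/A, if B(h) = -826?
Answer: 826/594079 ≈ 0.0013904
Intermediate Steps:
A = -594079 (A = -3 - 594076 = -594079)
B(-49*2)/A = -826/(-594079) = -826*(-1/594079) = 826/594079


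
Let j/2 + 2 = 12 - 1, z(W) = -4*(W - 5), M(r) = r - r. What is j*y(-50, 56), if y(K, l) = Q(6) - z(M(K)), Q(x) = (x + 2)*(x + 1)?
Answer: 648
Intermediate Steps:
M(r) = 0
z(W) = 20 - 4*W (z(W) = -4*(-5 + W) = 20 - 4*W)
Q(x) = (1 + x)*(2 + x) (Q(x) = (2 + x)*(1 + x) = (1 + x)*(2 + x))
y(K, l) = 36 (y(K, l) = (2 + 6² + 3*6) - (20 - 4*0) = (2 + 36 + 18) - (20 + 0) = 56 - 1*20 = 56 - 20 = 36)
j = 18 (j = -4 + 2*(12 - 1) = -4 + 2*11 = -4 + 22 = 18)
j*y(-50, 56) = 18*36 = 648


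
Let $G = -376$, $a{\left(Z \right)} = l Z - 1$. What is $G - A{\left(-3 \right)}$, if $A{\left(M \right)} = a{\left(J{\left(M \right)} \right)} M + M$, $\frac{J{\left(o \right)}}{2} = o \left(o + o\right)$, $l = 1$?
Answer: $-268$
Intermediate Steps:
$J{\left(o \right)} = 4 o^{2}$ ($J{\left(o \right)} = 2 o \left(o + o\right) = 2 o 2 o = 2 \cdot 2 o^{2} = 4 o^{2}$)
$a{\left(Z \right)} = -1 + Z$ ($a{\left(Z \right)} = 1 Z - 1 = Z - 1 = -1 + Z$)
$A{\left(M \right)} = M + M \left(-1 + 4 M^{2}\right)$ ($A{\left(M \right)} = \left(-1 + 4 M^{2}\right) M + M = M \left(-1 + 4 M^{2}\right) + M = M + M \left(-1 + 4 M^{2}\right)$)
$G - A{\left(-3 \right)} = -376 - 4 \left(-3\right)^{3} = -376 - 4 \left(-27\right) = -376 - -108 = -376 + 108 = -268$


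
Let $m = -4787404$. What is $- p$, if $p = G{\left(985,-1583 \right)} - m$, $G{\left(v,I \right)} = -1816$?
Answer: $-4785588$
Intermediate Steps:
$p = 4785588$ ($p = -1816 - -4787404 = -1816 + 4787404 = 4785588$)
$- p = \left(-1\right) 4785588 = -4785588$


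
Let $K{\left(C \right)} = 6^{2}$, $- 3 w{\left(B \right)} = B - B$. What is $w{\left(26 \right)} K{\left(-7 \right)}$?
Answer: $0$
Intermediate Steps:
$w{\left(B \right)} = 0$ ($w{\left(B \right)} = - \frac{B - B}{3} = \left(- \frac{1}{3}\right) 0 = 0$)
$K{\left(C \right)} = 36$
$w{\left(26 \right)} K{\left(-7 \right)} = 0 \cdot 36 = 0$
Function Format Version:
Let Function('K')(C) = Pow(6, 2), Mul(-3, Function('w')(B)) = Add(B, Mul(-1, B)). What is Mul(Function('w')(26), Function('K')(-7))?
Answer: 0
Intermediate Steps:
Function('w')(B) = 0 (Function('w')(B) = Mul(Rational(-1, 3), Add(B, Mul(-1, B))) = Mul(Rational(-1, 3), 0) = 0)
Function('K')(C) = 36
Mul(Function('w')(26), Function('K')(-7)) = Mul(0, 36) = 0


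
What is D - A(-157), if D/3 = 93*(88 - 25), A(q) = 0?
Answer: 17577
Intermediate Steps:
D = 17577 (D = 3*(93*(88 - 25)) = 3*(93*63) = 3*5859 = 17577)
D - A(-157) = 17577 - 1*0 = 17577 + 0 = 17577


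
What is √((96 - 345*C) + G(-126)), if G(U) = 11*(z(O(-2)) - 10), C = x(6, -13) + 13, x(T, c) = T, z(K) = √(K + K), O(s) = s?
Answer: √(-6569 + 22*I) ≈ 0.1357 + 81.049*I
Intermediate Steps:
z(K) = √2*√K (z(K) = √(2*K) = √2*√K)
C = 19 (C = 6 + 13 = 19)
G(U) = -110 + 22*I (G(U) = 11*(√2*√(-2) - 10) = 11*(√2*(I*√2) - 10) = 11*(2*I - 10) = 11*(-10 + 2*I) = -110 + 22*I)
√((96 - 345*C) + G(-126)) = √((96 - 345*19) + (-110 + 22*I)) = √((96 - 6555) + (-110 + 22*I)) = √(-6459 + (-110 + 22*I)) = √(-6569 + 22*I)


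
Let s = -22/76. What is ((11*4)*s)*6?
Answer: -1452/19 ≈ -76.421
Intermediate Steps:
s = -11/38 (s = -22*1/76 = -11/38 ≈ -0.28947)
((11*4)*s)*6 = ((11*4)*(-11/38))*6 = (44*(-11/38))*6 = -242/19*6 = -1452/19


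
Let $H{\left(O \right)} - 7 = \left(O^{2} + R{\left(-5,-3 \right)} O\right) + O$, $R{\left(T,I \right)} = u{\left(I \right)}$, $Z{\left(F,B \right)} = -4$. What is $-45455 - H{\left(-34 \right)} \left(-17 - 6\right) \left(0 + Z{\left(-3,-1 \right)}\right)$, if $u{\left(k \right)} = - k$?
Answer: $-139939$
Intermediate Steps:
$R{\left(T,I \right)} = - I$
$H{\left(O \right)} = 7 + O^{2} + 4 O$ ($H{\left(O \right)} = 7 + \left(\left(O^{2} + \left(-1\right) \left(-3\right) O\right) + O\right) = 7 + \left(\left(O^{2} + 3 O\right) + O\right) = 7 + \left(O^{2} + 4 O\right) = 7 + O^{2} + 4 O$)
$-45455 - H{\left(-34 \right)} \left(-17 - 6\right) \left(0 + Z{\left(-3,-1 \right)}\right) = -45455 - \left(7 + \left(-34\right)^{2} + 4 \left(-34\right)\right) \left(-17 - 6\right) \left(0 - 4\right) = -45455 - \left(7 + 1156 - 136\right) \left(\left(-23\right) \left(-4\right)\right) = -45455 - 1027 \cdot 92 = -45455 - 94484 = -139939$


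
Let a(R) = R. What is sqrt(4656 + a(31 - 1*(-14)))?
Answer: sqrt(4701) ≈ 68.564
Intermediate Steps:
sqrt(4656 + a(31 - 1*(-14))) = sqrt(4656 + (31 - 1*(-14))) = sqrt(4656 + (31 + 14)) = sqrt(4656 + 45) = sqrt(4701)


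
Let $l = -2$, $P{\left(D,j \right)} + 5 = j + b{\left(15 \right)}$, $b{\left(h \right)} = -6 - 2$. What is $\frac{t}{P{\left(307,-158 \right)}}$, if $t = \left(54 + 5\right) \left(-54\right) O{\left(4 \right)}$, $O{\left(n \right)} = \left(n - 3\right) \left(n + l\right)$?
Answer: $\frac{708}{19} \approx 37.263$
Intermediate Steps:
$b{\left(h \right)} = -8$ ($b{\left(h \right)} = -6 - 2 = -8$)
$P{\left(D,j \right)} = -13 + j$ ($P{\left(D,j \right)} = -5 + \left(j - 8\right) = -5 + \left(-8 + j\right) = -13 + j$)
$O{\left(n \right)} = \left(-3 + n\right) \left(-2 + n\right)$ ($O{\left(n \right)} = \left(n - 3\right) \left(n - 2\right) = \left(-3 + n\right) \left(-2 + n\right)$)
$t = -6372$ ($t = \left(54 + 5\right) \left(-54\right) \left(6 + 4^{2} - 20\right) = 59 \left(-54\right) \left(6 + 16 - 20\right) = \left(-3186\right) 2 = -6372$)
$\frac{t}{P{\left(307,-158 \right)}} = - \frac{6372}{-13 - 158} = - \frac{6372}{-171} = \left(-6372\right) \left(- \frac{1}{171}\right) = \frac{708}{19}$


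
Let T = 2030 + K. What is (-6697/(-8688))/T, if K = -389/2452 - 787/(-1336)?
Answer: 3787727/9977145270 ≈ 0.00037964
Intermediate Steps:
K = 352505/818968 (K = -389*1/2452 - 787*(-1/1336) = -389/2452 + 787/1336 = 352505/818968 ≈ 0.43043)
T = 1662857545/818968 (T = 2030 + 352505/818968 = 1662857545/818968 ≈ 2030.4)
(-6697/(-8688))/T = (-6697/(-8688))/(1662857545/818968) = -6697*(-1/8688)*(818968/1662857545) = (37/48)*(818968/1662857545) = 3787727/9977145270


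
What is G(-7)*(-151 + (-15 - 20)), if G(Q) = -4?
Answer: 744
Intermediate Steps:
G(-7)*(-151 + (-15 - 20)) = -4*(-151 + (-15 - 20)) = -4*(-151 - 35) = -4*(-186) = 744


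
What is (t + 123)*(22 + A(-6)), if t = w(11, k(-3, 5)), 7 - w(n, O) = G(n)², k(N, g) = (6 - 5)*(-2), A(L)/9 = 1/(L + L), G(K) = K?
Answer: 765/4 ≈ 191.25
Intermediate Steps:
A(L) = 9/(2*L) (A(L) = 9/(L + L) = 9/((2*L)) = 9*(1/(2*L)) = 9/(2*L))
k(N, g) = -2 (k(N, g) = 1*(-2) = -2)
w(n, O) = 7 - n²
t = -114 (t = 7 - 1*11² = 7 - 1*121 = 7 - 121 = -114)
(t + 123)*(22 + A(-6)) = (-114 + 123)*(22 + (9/2)/(-6)) = 9*(22 + (9/2)*(-⅙)) = 9*(22 - ¾) = 9*(85/4) = 765/4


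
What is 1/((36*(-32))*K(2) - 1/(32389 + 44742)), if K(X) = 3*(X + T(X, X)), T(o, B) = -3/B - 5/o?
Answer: 77131/533129471 ≈ 0.00014468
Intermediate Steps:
T(o, B) = -5/o - 3/B
K(X) = -24/X + 3*X (K(X) = 3*(X + (-5/X - 3/X)) = 3*(X - 8/X) = -24/X + 3*X)
1/((36*(-32))*K(2) - 1/(32389 + 44742)) = 1/((36*(-32))*(-24/2 + 3*2) - 1/(32389 + 44742)) = 1/(-1152*(-24*1/2 + 6) - 1/77131) = 1/(-1152*(-12 + 6) - 1*1/77131) = 1/(-1152*(-6) - 1/77131) = 1/(6912 - 1/77131) = 1/(533129471/77131) = 77131/533129471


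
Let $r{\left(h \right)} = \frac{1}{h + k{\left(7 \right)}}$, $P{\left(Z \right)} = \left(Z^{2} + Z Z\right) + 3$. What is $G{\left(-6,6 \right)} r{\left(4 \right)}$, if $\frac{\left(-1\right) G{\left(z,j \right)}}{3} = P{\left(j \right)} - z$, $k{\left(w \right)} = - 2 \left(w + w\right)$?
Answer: $\frac{81}{8} \approx 10.125$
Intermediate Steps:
$P{\left(Z \right)} = 3 + 2 Z^{2}$ ($P{\left(Z \right)} = \left(Z^{2} + Z^{2}\right) + 3 = 2 Z^{2} + 3 = 3 + 2 Z^{2}$)
$k{\left(w \right)} = - 4 w$ ($k{\left(w \right)} = - 2 \cdot 2 w = - 4 w$)
$G{\left(z,j \right)} = -9 - 6 j^{2} + 3 z$ ($G{\left(z,j \right)} = - 3 \left(\left(3 + 2 j^{2}\right) - z\right) = - 3 \left(3 - z + 2 j^{2}\right) = -9 - 6 j^{2} + 3 z$)
$r{\left(h \right)} = \frac{1}{-28 + h}$ ($r{\left(h \right)} = \frac{1}{h - 28} = \frac{1}{-28 + h}$)
$G{\left(-6,6 \right)} r{\left(4 \right)} = \frac{-9 - 6 \cdot 6^{2} + 3 \left(-6\right)}{-28 + 4} = \frac{-9 - 216 - 18}{-24} = \left(-9 - 216 - 18\right) \left(- \frac{1}{24}\right) = \left(-243\right) \left(- \frac{1}{24}\right) = \frac{81}{8}$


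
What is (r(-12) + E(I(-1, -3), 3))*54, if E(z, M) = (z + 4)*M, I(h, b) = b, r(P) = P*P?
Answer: 7938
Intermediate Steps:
r(P) = P²
E(z, M) = M*(4 + z) (E(z, M) = (4 + z)*M = M*(4 + z))
(r(-12) + E(I(-1, -3), 3))*54 = ((-12)² + 3*(4 - 3))*54 = (144 + 3*1)*54 = (144 + 3)*54 = 147*54 = 7938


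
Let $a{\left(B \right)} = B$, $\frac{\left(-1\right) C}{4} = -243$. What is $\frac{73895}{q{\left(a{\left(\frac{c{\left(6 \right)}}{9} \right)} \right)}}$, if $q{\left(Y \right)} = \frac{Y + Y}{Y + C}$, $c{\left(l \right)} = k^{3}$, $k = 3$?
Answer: $\frac{24015875}{2} \approx 1.2008 \cdot 10^{7}$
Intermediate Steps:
$C = 972$ ($C = \left(-4\right) \left(-243\right) = 972$)
$c{\left(l \right)} = 27$ ($c{\left(l \right)} = 3^{3} = 27$)
$q{\left(Y \right)} = \frac{2 Y}{972 + Y}$ ($q{\left(Y \right)} = \frac{Y + Y}{Y + 972} = \frac{2 Y}{972 + Y}$)
$\frac{73895}{q{\left(a{\left(\frac{c{\left(6 \right)}}{9} \right)} \right)}} = \frac{73895}{2 \cdot \frac{27}{9} \frac{1}{972 + \frac{27}{9}}} = \frac{73895}{2 \cdot 27 \cdot \frac{1}{9} \frac{1}{972 + 27 \cdot \frac{1}{9}}} = \frac{73895}{2 \cdot 3 \frac{1}{972 + 3}} = \frac{73895}{2 \cdot 3 \cdot \frac{1}{975}} = \frac{73895}{\frac{2}{325}} = 73895 \cdot \frac{325}{2} = \frac{24015875}{2}$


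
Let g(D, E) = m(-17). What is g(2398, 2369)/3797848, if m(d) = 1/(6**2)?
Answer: 1/136722528 ≈ 7.3141e-9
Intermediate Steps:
m(d) = 1/36
g(D, E) = 1/36
g(2398, 2369)/3797848 = (1/36)/3797848 = (1/36)*(1/3797848) = 1/136722528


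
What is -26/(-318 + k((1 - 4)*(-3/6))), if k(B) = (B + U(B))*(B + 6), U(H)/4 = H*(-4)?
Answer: 104/1947 ≈ 0.053416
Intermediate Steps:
U(H) = -16*H (U(H) = 4*(H*(-4)) = 4*(-4*H) = -16*H)
k(B) = -15*B*(6 + B) (k(B) = (B - 16*B)*(B + 6) = (-15*B)*(6 + B) = -15*B*(6 + B))
-26/(-318 + k((1 - 4)*(-3/6))) = -26/(-318 + 15*((1 - 4)*(-3/6))*(-6 - (1 - 4)*(-3/6))) = -26/(-318 + 15*(-(-9)/6)*(-6 - (-3)*(-3*1/6))) = -26/(-318 + 15*(-3*(-1/2))*(-6 - (-3)*(-1)/2)) = -26/(-318 + 15*(3/2)*(-6 - 1*3/2)) = -26/(-318 + 15*(3/2)*(-6 - 3/2)) = -26/(-318 + 15*(3/2)*(-15/2)) = -26/(-318 - 675/4) = -26/(-1947/4) = -4/1947*(-26) = 104/1947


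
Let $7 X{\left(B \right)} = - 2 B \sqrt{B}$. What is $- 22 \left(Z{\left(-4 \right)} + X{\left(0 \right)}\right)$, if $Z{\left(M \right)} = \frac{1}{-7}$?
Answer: $\frac{22}{7} \approx 3.1429$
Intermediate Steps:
$Z{\left(M \right)} = - \frac{1}{7}$
$X{\left(B \right)} = - \frac{2 B^{\frac{3}{2}}}{7}$ ($X{\left(B \right)} = \frac{- 2 B \sqrt{B}}{7} = \frac{\left(-2\right) B^{\frac{3}{2}}}{7} = - \frac{2 B^{\frac{3}{2}}}{7}$)
$- 22 \left(Z{\left(-4 \right)} + X{\left(0 \right)}\right) = - 22 \left(- \frac{1}{7} - \frac{2 \cdot 0^{\frac{3}{2}}}{7}\right) = - 22 \left(- \frac{1}{7} - 0\right) = - 22 \left(- \frac{1}{7} + 0\right) = \left(-22\right) \left(- \frac{1}{7}\right) = \frac{22}{7}$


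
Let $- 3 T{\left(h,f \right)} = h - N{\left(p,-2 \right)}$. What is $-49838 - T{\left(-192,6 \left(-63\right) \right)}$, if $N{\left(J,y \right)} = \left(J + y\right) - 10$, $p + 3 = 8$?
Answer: $- \frac{149699}{3} \approx -49900.0$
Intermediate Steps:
$p = 5$ ($p = -3 + 8 = 5$)
$N{\left(J,y \right)} = -10 + J + y$
$T{\left(h,f \right)} = - \frac{7}{3} - \frac{h}{3}$ ($T{\left(h,f \right)} = - \frac{h - \left(-10 + 5 - 2\right)}{3} = - \frac{h - -7}{3} = - \frac{h + 7}{3} = - \frac{7 + h}{3} = - \frac{7}{3} - \frac{h}{3}$)
$-49838 - T{\left(-192,6 \left(-63\right) \right)} = -49838 - \left(- \frac{7}{3} - -64\right) = -49838 - \left(- \frac{7}{3} + 64\right) = -49838 - \frac{185}{3} = - \frac{149699}{3}$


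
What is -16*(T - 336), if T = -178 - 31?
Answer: 8720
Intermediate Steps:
T = -209
-16*(T - 336) = -16*(-209 - 336) = -16*(-545) = 8720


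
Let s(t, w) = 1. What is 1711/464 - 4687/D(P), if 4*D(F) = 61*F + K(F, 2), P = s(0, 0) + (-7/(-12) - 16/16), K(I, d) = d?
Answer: -3573007/7216 ≈ -495.15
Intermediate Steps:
P = 7/12 (P = 1 + (-7/(-12) - 16/16) = 1 + (-7*(-1/12) - 16*1/16) = 1 + (7/12 - 1) = 1 - 5/12 = 7/12 ≈ 0.58333)
D(F) = ½ + 61*F/4 (D(F) = (61*F + 2)/4 = (2 + 61*F)/4 = ½ + 61*F/4)
1711/464 - 4687/D(P) = 1711/464 - 4687/(½ + (61/4)*(7/12)) = 1711*(1/464) - 4687/(½ + 427/48) = 59/16 - 4687/451/48 = 59/16 - 4687*48/451 = 59/16 - 224976/451 = -3573007/7216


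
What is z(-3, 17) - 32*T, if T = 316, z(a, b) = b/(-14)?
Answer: -141585/14 ≈ -10113.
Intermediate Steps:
z(a, b) = -b/14 (z(a, b) = b*(-1/14) = -b/14)
z(-3, 17) - 32*T = -1/14*17 - 32*316 = -17/14 - 10112 = -141585/14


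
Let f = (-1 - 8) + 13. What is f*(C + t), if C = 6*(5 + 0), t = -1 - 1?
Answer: 112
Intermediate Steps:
t = -2
f = 4 (f = -9 + 13 = 4)
C = 30 (C = 6*5 = 30)
f*(C + t) = 4*(30 - 2) = 4*28 = 112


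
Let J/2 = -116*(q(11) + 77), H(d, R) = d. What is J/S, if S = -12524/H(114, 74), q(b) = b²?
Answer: 1309176/3131 ≈ 418.13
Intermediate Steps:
J = -45936 (J = 2*(-116*(11² + 77)) = 2*(-116*(121 + 77)) = 2*(-116*198) = 2*(-22968) = -45936)
S = -6262/57 (S = -12524/114 = -12524*1/114 = -6262/57 ≈ -109.86)
J/S = -45936/(-6262/57) = -45936*(-57/6262) = 1309176/3131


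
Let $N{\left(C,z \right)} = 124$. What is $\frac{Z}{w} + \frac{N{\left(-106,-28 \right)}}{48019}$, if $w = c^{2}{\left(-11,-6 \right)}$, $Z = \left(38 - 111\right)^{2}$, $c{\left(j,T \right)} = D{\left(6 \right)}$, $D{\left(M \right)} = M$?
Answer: $\frac{8254765}{55764} \approx 148.03$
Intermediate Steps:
$c{\left(j,T \right)} = 6$
$Z = 5329$ ($Z = \left(-73\right)^{2} = 5329$)
$w = 36$ ($w = 6^{2} = 36$)
$\frac{Z}{w} + \frac{N{\left(-106,-28 \right)}}{48019} = \frac{5329}{36} + \frac{124}{48019} = 5329 \cdot \frac{1}{36} + 124 \cdot \frac{1}{48019} = \frac{5329}{36} + \frac{4}{1549} = \frac{8254765}{55764}$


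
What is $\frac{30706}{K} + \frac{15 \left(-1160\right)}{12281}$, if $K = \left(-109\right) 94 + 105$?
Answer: $- \frac{553553786}{124541621} \approx -4.4447$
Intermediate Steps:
$K = -10141$ ($K = -10246 + 105 = -10141$)
$\frac{30706}{K} + \frac{15 \left(-1160\right)}{12281} = \frac{30706}{-10141} + \frac{15 \left(-1160\right)}{12281} = 30706 \left(- \frac{1}{10141}\right) - \frac{17400}{12281} = - \frac{30706}{10141} - \frac{17400}{12281} = - \frac{553553786}{124541621}$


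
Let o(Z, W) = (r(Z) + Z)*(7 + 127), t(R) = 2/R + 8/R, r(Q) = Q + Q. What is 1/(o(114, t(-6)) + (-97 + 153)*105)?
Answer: 1/51708 ≈ 1.9339e-5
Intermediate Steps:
r(Q) = 2*Q
t(R) = 10/R
o(Z, W) = 402*Z (o(Z, W) = (2*Z + Z)*(7 + 127) = (3*Z)*134 = 402*Z)
1/(o(114, t(-6)) + (-97 + 153)*105) = 1/(402*114 + (-97 + 153)*105) = 1/(45828 + 56*105) = 1/(45828 + 5880) = 1/51708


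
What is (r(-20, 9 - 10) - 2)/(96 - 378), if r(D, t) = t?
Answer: 1/94 ≈ 0.010638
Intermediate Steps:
(r(-20, 9 - 10) - 2)/(96 - 378) = ((9 - 10) - 2)/(96 - 378) = (-1 - 2)/(-282) = -3*(-1/282) = 1/94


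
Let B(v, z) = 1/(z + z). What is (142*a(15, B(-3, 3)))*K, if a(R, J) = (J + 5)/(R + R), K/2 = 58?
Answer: 127658/45 ≈ 2836.8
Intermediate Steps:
K = 116 (K = 2*58 = 116)
B(v, z) = 1/(2*z)
a(R, J) = (5 + J)/(2*R) (a(R, J) = (5 + J)/((2*R)) = (5 + J)*(1/(2*R)) = (5 + J)/(2*R))
(142*a(15, B(-3, 3)))*K = (142*((½)*(5 + (½)/3)/15))*116 = (142*((½)*(1/15)*(5 + (½)*(⅓))))*116 = (142*((½)*(1/15)*(5 + ⅙)))*116 = (142*((½)*(1/15)*(31/6)))*116 = (142*(31/180))*116 = (2201/90)*116 = 127658/45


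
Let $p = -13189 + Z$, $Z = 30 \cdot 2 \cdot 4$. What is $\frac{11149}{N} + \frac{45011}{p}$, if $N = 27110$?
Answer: $- \frac{46777383}{15262930} \approx -3.0648$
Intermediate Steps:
$Z = 240$ ($Z = 60 \cdot 4 = 240$)
$p = -12949$ ($p = -13189 + 240 = -12949$)
$\frac{11149}{N} + \frac{45011}{p} = \frac{11149}{27110} + \frac{45011}{-12949} = 11149 \cdot \frac{1}{27110} + 45011 \left(- \frac{1}{12949}\right) = \frac{11149}{27110} - \frac{1957}{563} = - \frac{46777383}{15262930}$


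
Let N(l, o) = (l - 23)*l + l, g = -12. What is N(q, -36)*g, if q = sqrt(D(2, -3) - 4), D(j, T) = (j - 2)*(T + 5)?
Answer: 48 + 528*I ≈ 48.0 + 528.0*I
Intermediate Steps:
D(j, T) = (-2 + j)*(5 + T)
q = 2*I (q = sqrt((-10 - 2*(-3) + 5*2 - 3*2) - 4) = sqrt((-10 + 6 + 10 - 6) - 4) = sqrt(0 - 4) = sqrt(-4) = 2*I ≈ 2.0*I)
N(l, o) = l + l*(-23 + l) (N(l, o) = (-23 + l)*l + l = l*(-23 + l) + l = l + l*(-23 + l))
N(q, -36)*g = ((2*I)*(-22 + 2*I))*(-12) = (2*I*(-22 + 2*I))*(-12) = -24*I*(-22 + 2*I)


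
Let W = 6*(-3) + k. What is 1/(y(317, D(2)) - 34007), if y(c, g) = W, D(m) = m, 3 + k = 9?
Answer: -1/34019 ≈ -2.9395e-5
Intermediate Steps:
k = 6 (k = -3 + 9 = 6)
W = -12 (W = 6*(-3) + 6 = -18 + 6 = -12)
y(c, g) = -12
1/(y(317, D(2)) - 34007) = 1/(-12 - 34007) = 1/(-34019) = -1/34019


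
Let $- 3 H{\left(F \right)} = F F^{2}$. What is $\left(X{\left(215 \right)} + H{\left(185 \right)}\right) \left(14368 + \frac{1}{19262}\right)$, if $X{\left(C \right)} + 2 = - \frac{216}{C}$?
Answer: $- \frac{125582957947758507}{4141330} \approx -3.0324 \cdot 10^{10}$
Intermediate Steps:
$H{\left(F \right)} = - \frac{F^{3}}{3}$ ($H{\left(F \right)} = - \frac{F F^{2}}{3} = - \frac{F^{3}}{3}$)
$X{\left(C \right)} = -2 - \frac{216}{C}$
$\left(X{\left(215 \right)} + H{\left(185 \right)}\right) \left(14368 + \frac{1}{19262}\right) = \left(\left(-2 - \frac{216}{215}\right) - \frac{185^{3}}{3}\right) \left(14368 + \frac{1}{19262}\right) = \left(\left(-2 - \frac{216}{215}\right) - \frac{6331625}{3}\right) \left(14368 + \frac{1}{19262}\right) = \left(\left(-2 - \frac{216}{215}\right) - \frac{6331625}{3}\right) \frac{276756417}{19262} = \left(- \frac{646}{215} - \frac{6331625}{3}\right) \frac{276756417}{19262} = \left(- \frac{1361301313}{645}\right) \frac{276756417}{19262} = - \frac{125582957947758507}{4141330}$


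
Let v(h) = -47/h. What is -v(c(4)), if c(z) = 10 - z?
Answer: 47/6 ≈ 7.8333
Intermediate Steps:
-v(c(4)) = -(-47)/(10 - 1*4) = -(-47)/(10 - 4) = -(-47)/6 = -1*(-47/6) = 47/6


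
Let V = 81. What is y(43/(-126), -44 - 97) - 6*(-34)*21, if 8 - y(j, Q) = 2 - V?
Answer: 4371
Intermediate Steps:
y(j, Q) = 87 (y(j, Q) = 8 - (2 - 1*81) = 8 - (2 - 81) = 8 - 1*(-79) = 8 + 79 = 87)
y(43/(-126), -44 - 97) - 6*(-34)*21 = 87 - 6*(-34)*21 = 87 - (-204)*21 = 87 - 1*(-4284) = 87 + 4284 = 4371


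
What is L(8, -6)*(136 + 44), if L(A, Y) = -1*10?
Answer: -1800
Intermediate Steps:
L(A, Y) = -10
L(8, -6)*(136 + 44) = -10*(136 + 44) = -10*180 = -1800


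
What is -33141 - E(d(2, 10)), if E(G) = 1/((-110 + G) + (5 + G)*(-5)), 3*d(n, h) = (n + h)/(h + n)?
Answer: -13554666/409 ≈ -33141.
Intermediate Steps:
d(n, h) = ⅓ (d(n, h) = ((n + h)/(h + n))/3 = ((h + n)/(h + n))/3 = (⅓)*1 = ⅓)
E(G) = 1/(-135 - 4*G) (E(G) = 1/((-110 + G) + (-25 - 5*G)) = 1/(-135 - 4*G))
-33141 - E(d(2, 10)) = -33141 - (-1)/(135 + 4*(⅓)) = -33141 - (-1)/(135 + 4/3) = -33141 - (-1)/409/3 = -33141 - (-1)*3/409 = -33141 - 1*(-3/409) = -33141 + 3/409 = -13554666/409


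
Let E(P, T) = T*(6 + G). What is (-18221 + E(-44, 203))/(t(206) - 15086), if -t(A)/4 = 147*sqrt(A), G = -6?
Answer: 137441003/78182066 - 2678487*sqrt(206)/39091033 ≈ 0.77452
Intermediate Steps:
t(A) = -588*sqrt(A)
E(P, T) = 0 (E(P, T) = T*(6 - 6) = T*0 = 0)
(-18221 + E(-44, 203))/(t(206) - 15086) = (-18221 + 0)/(-588*sqrt(206) - 15086) = -18221/(-15086 - 588*sqrt(206))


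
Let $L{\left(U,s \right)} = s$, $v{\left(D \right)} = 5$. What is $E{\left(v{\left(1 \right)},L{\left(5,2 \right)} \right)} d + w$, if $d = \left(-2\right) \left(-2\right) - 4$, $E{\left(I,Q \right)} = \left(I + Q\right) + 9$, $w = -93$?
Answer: $-93$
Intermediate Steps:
$E{\left(I,Q \right)} = 9 + I + Q$
$d = 0$ ($d = 4 - 4 = 0$)
$E{\left(v{\left(1 \right)},L{\left(5,2 \right)} \right)} d + w = \left(9 + 5 + 2\right) 0 - 93 = 16 \cdot 0 - 93 = 0 - 93 = -93$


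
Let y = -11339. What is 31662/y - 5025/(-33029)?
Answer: -988785723/374515831 ≈ -2.6402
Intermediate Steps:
31662/y - 5025/(-33029) = 31662/(-11339) - 5025/(-33029) = 31662*(-1/11339) - 5025*(-1/33029) = -31662/11339 + 5025/33029 = -988785723/374515831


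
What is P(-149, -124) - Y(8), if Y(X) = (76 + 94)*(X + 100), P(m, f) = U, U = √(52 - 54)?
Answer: -18360 + I*√2 ≈ -18360.0 + 1.4142*I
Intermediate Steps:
U = I*√2 (U = √(-2) = I*√2 ≈ 1.4142*I)
P(m, f) = I*√2
Y(X) = 17000 + 170*X (Y(X) = 170*(100 + X) = 17000 + 170*X)
P(-149, -124) - Y(8) = I*√2 - (17000 + 170*8) = I*√2 - (17000 + 1360) = I*√2 - 1*18360 = I*√2 - 18360 = -18360 + I*√2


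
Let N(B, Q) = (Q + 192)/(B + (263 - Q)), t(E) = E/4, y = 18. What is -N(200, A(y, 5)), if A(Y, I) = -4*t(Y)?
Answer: -174/481 ≈ -0.36175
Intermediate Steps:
t(E) = E/4 (t(E) = E*(¼) = E/4)
A(Y, I) = -Y
N(B, Q) = (192 + Q)/(263 + B - Q)
-N(200, A(y, 5)) = -(192 - 1*18)/(263 + 200 - (-1)*18) = -(192 - 18)/(263 + 200 - 1*(-18)) = -174/(263 + 200 + 18) = -174/481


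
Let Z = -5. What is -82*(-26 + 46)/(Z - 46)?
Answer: 1640/51 ≈ 32.157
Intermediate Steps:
-82*(-26 + 46)/(Z - 46) = -82*(-26 + 46)/(-5 - 46) = -1640/(-51) = -1640*(-1)/51 = -82*(-20/51) = 1640/51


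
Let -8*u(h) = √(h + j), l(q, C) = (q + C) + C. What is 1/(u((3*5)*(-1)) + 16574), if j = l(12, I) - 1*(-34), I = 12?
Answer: 1060736/17580638409 + 8*√55/17580638409 ≈ 6.0339e-5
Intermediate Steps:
l(q, C) = q + 2*C (l(q, C) = (C + q) + C = q + 2*C)
j = 70 (j = (12 + 2*12) - 1*(-34) = (12 + 24) + 34 = 36 + 34 = 70)
u(h) = -√(70 + h)/8 (u(h) = -√(h + 70)/8 = -√(70 + h)/8)
1/(u((3*5)*(-1)) + 16574) = 1/(-√(70 + (3*5)*(-1))/8 + 16574) = 1/(-√(70 + 15*(-1))/8 + 16574) = 1/(-√(70 - 15)/8 + 16574) = 1/(-√55/8 + 16574) = 1/(16574 - √55/8)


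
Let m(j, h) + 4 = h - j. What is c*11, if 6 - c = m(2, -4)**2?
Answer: -1034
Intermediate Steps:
m(j, h) = -4 + h - j (m(j, h) = -4 + (h - j) = -4 + h - j)
c = -94 (c = 6 - (-4 - 4 - 1*2)**2 = 6 - (-4 - 4 - 2)**2 = 6 - 1*(-10)**2 = 6 - 1*100 = 6 - 100 = -94)
c*11 = -94*11 = -1034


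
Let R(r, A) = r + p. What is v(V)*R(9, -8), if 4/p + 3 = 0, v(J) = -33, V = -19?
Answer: -253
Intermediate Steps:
p = -4/3 (p = 4/(-3 + 0) = 4/(-3) = 4*(-⅓) = -4/3 ≈ -1.3333)
R(r, A) = -4/3 + r (R(r, A) = r - 4/3 = -4/3 + r)
v(V)*R(9, -8) = -33*(-4/3 + 9) = -33*23/3 = -253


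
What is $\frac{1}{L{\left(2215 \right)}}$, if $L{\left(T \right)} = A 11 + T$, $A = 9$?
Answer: $\frac{1}{2314} \approx 0.00043215$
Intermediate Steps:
$L{\left(T \right)} = 99 + T$ ($L{\left(T \right)} = 9 \cdot 11 + T = 99 + T$)
$\frac{1}{L{\left(2215 \right)}} = \frac{1}{99 + 2215} = \frac{1}{2314}$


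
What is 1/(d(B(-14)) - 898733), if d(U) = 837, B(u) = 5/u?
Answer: -1/897896 ≈ -1.1137e-6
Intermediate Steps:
1/(d(B(-14)) - 898733) = 1/(837 - 898733) = 1/(-897896) = -1/897896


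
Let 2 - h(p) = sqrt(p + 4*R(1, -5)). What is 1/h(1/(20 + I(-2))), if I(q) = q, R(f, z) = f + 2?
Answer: -36/145 - 3*sqrt(434)/145 ≈ -0.67930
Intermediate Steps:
R(f, z) = 2 + f
h(p) = 2 - sqrt(12 + p) (h(p) = 2 - sqrt(p + 4*(2 + 1)) = 2 - sqrt(p + 4*3) = 2 - sqrt(p + 12) = 2 - sqrt(12 + p))
1/h(1/(20 + I(-2))) = 1/(2 - sqrt(12 + 1/(20 - 2))) = 1/(2 - sqrt(12 + 1/18)) = 1/(2 - sqrt(217/18)) = 1/(2 - sqrt(434)/6)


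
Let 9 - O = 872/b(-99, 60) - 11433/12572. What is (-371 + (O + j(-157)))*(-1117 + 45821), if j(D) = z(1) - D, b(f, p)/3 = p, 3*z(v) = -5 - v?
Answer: -1333681153816/141435 ≈ -9.4296e+6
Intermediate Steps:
z(v) = -5/3 - v/3 (z(v) = (-5 - v)/3 = -5/3 - v/3)
b(f, p) = 3*p
O = 2865449/565740 (O = 9 - (872/((3*60)) - 11433/12572) = 9 - (872/180 - 11433*1/12572) = 9 - (872*(1/180) - 11433/12572) = 9 - (218/45 - 11433/12572) = 9 - 1*2226211/565740 = 9 - 2226211/565740 = 2865449/565740 ≈ 5.0650)
j(D) = -2 - D (j(D) = (-5/3 - ⅓*1) - D = (-5/3 - ⅓) - D = -2 - D)
(-371 + (O + j(-157)))*(-1117 + 45821) = (-371 + (2865449/565740 + (-2 - 1*(-157))))*(-1117 + 45821) = (-371 + (2865449/565740 + (-2 + 157)))*44704 = (-371 + (2865449/565740 + 155))*44704 = (-371 + 90555149/565740)*44704 = -119334391/565740*44704 = -1333681153816/141435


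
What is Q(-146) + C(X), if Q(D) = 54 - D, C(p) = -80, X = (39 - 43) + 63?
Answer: 120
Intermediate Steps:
X = 59 (X = -4 + 63 = 59)
Q(-146) + C(X) = (54 - 1*(-146)) - 80 = (54 + 146) - 80 = 200 - 80 = 120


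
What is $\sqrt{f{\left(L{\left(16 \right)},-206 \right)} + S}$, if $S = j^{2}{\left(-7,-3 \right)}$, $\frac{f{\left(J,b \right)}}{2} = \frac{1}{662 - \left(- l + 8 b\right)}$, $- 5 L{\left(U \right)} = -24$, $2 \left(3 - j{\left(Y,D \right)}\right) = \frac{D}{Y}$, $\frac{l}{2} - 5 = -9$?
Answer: $\frac{\sqrt{2015247917}}{16114} \approx 2.7859$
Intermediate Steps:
$l = -8$ ($l = 10 + 2 \left(-9\right) = 10 - 18 = -8$)
$j{\left(Y,D \right)} = 3 - \frac{D}{2 Y}$ ($j{\left(Y,D \right)} = 3 - \frac{D \frac{1}{Y}}{2} = 3 - \frac{D}{2 Y}$)
$L{\left(U \right)} = \frac{24}{5}$ ($L{\left(U \right)} = \left(- \frac{1}{5}\right) \left(-24\right) = \frac{24}{5}$)
$f{\left(J,b \right)} = \frac{2}{654 - 8 b}$ ($f{\left(J,b \right)} = \frac{2}{662 - \left(8 + 8 b\right)} = \frac{2}{654 - 8 b}$)
$S = \frac{1521}{196}$ ($S = \left(3 - - \frac{3}{2 \left(-7\right)}\right)^{2} = \left(3 - \left(- \frac{3}{2}\right) \left(- \frac{1}{7}\right)\right)^{2} = \left(3 - \frac{3}{14}\right)^{2} = \left(\frac{39}{14}\right)^{2} = \frac{1521}{196} \approx 7.7602$)
$\sqrt{f{\left(L{\left(16 \right)},-206 \right)} + S} = \sqrt{- \frac{1}{-327 + 4 \left(-206\right)} + \frac{1521}{196}} = \sqrt{- \frac{1}{-327 - 824} + \frac{1521}{196}} = \sqrt{- \frac{1}{-1151} + \frac{1521}{196}} = \sqrt{\left(-1\right) \left(- \frac{1}{1151}\right) + \frac{1521}{196}} = \sqrt{\frac{1}{1151} + \frac{1521}{196}} = \sqrt{\frac{1750867}{225596}} = \frac{\sqrt{2015247917}}{16114}$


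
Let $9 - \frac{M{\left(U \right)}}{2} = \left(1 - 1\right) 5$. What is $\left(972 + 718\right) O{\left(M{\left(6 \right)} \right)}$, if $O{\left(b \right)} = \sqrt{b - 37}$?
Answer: $1690 i \sqrt{19} \approx 7366.5 i$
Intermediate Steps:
$M{\left(U \right)} = 18$ ($M{\left(U \right)} = 18 - 2 \left(1 - 1\right) 5 = 18 - 2 \cdot 0 \cdot 5 = 18 - 0 = 18 + 0 = 18$)
$O{\left(b \right)} = \sqrt{-37 + b}$
$\left(972 + 718\right) O{\left(M{\left(6 \right)} \right)} = \left(972 + 718\right) \sqrt{-37 + 18} = 1690 \sqrt{-19} = 1690 i \sqrt{19}$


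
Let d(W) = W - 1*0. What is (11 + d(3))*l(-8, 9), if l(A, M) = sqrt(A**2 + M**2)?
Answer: 14*sqrt(145) ≈ 168.58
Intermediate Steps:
d(W) = W (d(W) = W + 0 = W)
(11 + d(3))*l(-8, 9) = (11 + 3)*sqrt((-8)**2 + 9**2) = 14*sqrt(64 + 81) = 14*sqrt(145)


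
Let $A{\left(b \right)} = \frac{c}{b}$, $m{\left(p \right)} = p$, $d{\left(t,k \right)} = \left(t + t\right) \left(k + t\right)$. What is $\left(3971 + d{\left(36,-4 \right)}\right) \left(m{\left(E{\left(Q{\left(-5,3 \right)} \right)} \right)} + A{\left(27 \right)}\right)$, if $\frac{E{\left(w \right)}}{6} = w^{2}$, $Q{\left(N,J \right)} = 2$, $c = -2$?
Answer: $\frac{4053650}{27} \approx 1.5014 \cdot 10^{5}$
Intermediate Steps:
$d{\left(t,k \right)} = 2 t \left(k + t\right)$
$E{\left(w \right)} = 6 w^{2}$
$A{\left(b \right)} = - \frac{2}{b}$
$\left(3971 + d{\left(36,-4 \right)}\right) \left(m{\left(E{\left(Q{\left(-5,3 \right)} \right)} \right)} + A{\left(27 \right)}\right) = \left(3971 + 2 \cdot 36 \left(-4 + 36\right)\right) \left(6 \cdot 2^{2} - \frac{2}{27}\right) = \left(3971 + 2 \cdot 36 \cdot 32\right) \left(6 \cdot 4 - \frac{2}{27}\right) = \left(3971 + 2304\right) \left(24 - \frac{2}{27}\right) = 6275 \cdot \frac{646}{27} = \frac{4053650}{27}$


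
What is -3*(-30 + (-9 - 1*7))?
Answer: 138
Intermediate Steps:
-3*(-30 + (-9 - 1*7)) = -3*(-30 + (-9 - 7)) = -3*(-30 - 16) = -3*(-46) = 138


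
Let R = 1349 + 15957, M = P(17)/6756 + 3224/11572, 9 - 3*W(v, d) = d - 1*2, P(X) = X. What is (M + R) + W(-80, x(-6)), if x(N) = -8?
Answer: 338376919249/19545108 ≈ 17313.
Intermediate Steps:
W(v, d) = 11/3 - d/3 (W(v, d) = 3 - (d - 1*2)/3 = 3 - (d - 2)/3 = 3 - (-2 + d)/3 = 3 + (⅔ - d/3) = 11/3 - d/3)
M = 5494517/19545108 (M = 17/6756 + 3224/11572 = 17*(1/6756) + 3224*(1/11572) = 17/6756 + 806/2893 = 5494517/19545108 ≈ 0.28112)
R = 17306
(M + R) + W(-80, x(-6)) = (5494517/19545108 + 17306) + (11/3 - ⅓*(-8)) = 338253133565/19545108 + (11/3 + 8/3) = 338253133565/19545108 + 19/3 = 338376919249/19545108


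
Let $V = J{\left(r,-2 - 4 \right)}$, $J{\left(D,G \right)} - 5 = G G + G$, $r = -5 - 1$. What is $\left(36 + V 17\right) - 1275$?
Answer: $-644$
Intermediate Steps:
$r = -6$ ($r = -5 - 1 = -6$)
$J{\left(D,G \right)} = 5 + G + G^{2}$ ($J{\left(D,G \right)} = 5 + \left(G G + G\right) = 5 + \left(G^{2} + G\right) = 5 + \left(G + G^{2}\right) = 5 + G + G^{2}$)
$V = 35$ ($V = 5 - 6 + \left(-2 - 4\right)^{2} = 5 - 6 + \left(-6\right)^{2} = 5 - 6 + 36 = 35$)
$\left(36 + V 17\right) - 1275 = \left(36 + 35 \cdot 17\right) - 1275 = \left(36 + 595\right) - 1275 = 631 - 1275 = -644$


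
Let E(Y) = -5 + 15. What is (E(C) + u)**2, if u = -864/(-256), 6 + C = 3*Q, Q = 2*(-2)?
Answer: 11449/64 ≈ 178.89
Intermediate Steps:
Q = -4
C = -18 (C = -6 + 3*(-4) = -6 - 12 = -18)
E(Y) = 10
u = 27/8 (u = -864*(-1/256) = 27/8 ≈ 3.3750)
(E(C) + u)**2 = (10 + 27/8)**2 = (107/8)**2 = 11449/64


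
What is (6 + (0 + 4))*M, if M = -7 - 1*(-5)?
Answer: -20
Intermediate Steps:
M = -2 (M = -7 + 5 = -2)
(6 + (0 + 4))*M = (6 + (0 + 4))*(-2) = (6 + 4)*(-2) = 10*(-2) = -20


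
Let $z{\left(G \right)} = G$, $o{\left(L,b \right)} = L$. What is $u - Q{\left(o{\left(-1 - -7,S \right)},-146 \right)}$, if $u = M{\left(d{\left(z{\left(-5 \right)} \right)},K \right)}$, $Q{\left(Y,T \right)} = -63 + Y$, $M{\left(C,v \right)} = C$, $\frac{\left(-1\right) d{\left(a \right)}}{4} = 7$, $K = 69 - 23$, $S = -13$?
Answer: $29$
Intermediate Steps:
$K = 46$
$d{\left(a \right)} = -28$ ($d{\left(a \right)} = \left(-4\right) 7 = -28$)
$u = -28$
$u - Q{\left(o{\left(-1 - -7,S \right)},-146 \right)} = -28 - \left(-63 - -6\right) = -28 - \left(-63 + \left(-1 + 7\right)\right) = -28 - \left(-63 + 6\right) = -28 - -57 = -28 + 57 = 29$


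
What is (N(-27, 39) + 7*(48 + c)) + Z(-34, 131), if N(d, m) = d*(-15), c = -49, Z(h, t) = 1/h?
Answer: 13531/34 ≈ 397.97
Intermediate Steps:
N(d, m) = -15*d
(N(-27, 39) + 7*(48 + c)) + Z(-34, 131) = (-15*(-27) + 7*(48 - 49)) + 1/(-34) = (405 + 7*(-1)) - 1/34 = (405 - 7) - 1/34 = 398 - 1/34 = 13531/34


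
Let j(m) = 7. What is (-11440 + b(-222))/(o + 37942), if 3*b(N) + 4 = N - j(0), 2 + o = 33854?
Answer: -34553/215382 ≈ -0.16043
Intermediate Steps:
o = 33852 (o = -2 + 33854 = 33852)
b(N) = -11/3 + N/3 (b(N) = -4/3 + (N - 1*7)/3 = -4/3 + (N - 7)/3 = -4/3 + (-7 + N)/3 = -4/3 + (-7/3 + N/3) = -11/3 + N/3)
(-11440 + b(-222))/(o + 37942) = (-11440 + (-11/3 + (1/3)*(-222)))/(33852 + 37942) = (-11440 + (-11/3 - 74))/71794 = (-11440 - 233/3)*(1/71794) = -34553/3*1/71794 = -34553/215382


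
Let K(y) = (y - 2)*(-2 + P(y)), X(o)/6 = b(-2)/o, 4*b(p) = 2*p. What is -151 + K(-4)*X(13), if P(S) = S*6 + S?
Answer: -3043/13 ≈ -234.08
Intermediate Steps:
P(S) = 7*S (P(S) = 6*S + S = 7*S)
b(p) = p/2 (b(p) = (2*p)/4 = p/2)
X(o) = -6/o (X(o) = 6*(((1/2)*(-2))/o) = 6*(-1/o) = -6/o)
K(y) = (-2 + y)*(-2 + 7*y) (K(y) = (y - 2)*(-2 + 7*y) = (-2 + y)*(-2 + 7*y))
-151 + K(-4)*X(13) = -151 + (4 - 16*(-4) + 7*(-4)**2)*(-6/13) = -151 + (4 + 64 + 7*16)*(-6*1/13) = -151 + (4 + 64 + 112)*(-6/13) = -151 + 180*(-6/13) = -151 - 1080/13 = -3043/13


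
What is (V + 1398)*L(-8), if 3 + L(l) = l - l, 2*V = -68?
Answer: -4092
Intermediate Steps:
V = -34 (V = (½)*(-68) = -34)
L(l) = -3 (L(l) = -3 + (l - l) = -3 + 0 = -3)
(V + 1398)*L(-8) = (-34 + 1398)*(-3) = 1364*(-3) = -4092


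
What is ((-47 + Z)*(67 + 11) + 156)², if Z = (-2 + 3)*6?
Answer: 9253764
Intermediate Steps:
Z = 6 (Z = 1*6 = 6)
((-47 + Z)*(67 + 11) + 156)² = ((-47 + 6)*(67 + 11) + 156)² = (-41*78 + 156)² = (-3198 + 156)² = (-3042)² = 9253764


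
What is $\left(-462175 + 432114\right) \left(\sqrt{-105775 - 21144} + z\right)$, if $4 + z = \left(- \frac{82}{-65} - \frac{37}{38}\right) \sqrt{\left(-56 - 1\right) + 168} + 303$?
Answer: $-8988239 - \frac{21373371 \sqrt{111}}{2470} - 390793 i \sqrt{751} \approx -9.0794 \cdot 10^{6} - 1.0709 \cdot 10^{7} i$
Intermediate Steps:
$z = 299 + \frac{711 \sqrt{111}}{2470}$ ($z = -4 + \left(\left(- \frac{82}{-65} - \frac{37}{38}\right) \sqrt{\left(-56 - 1\right) + 168} + 303\right) = -4 + \left(\left(\left(-82\right) \left(- \frac{1}{65}\right) - \frac{37}{38}\right) \sqrt{-57 + 168} + 303\right) = -4 + \left(\left(\frac{82}{65} - \frac{37}{38}\right) \sqrt{111} + 303\right) = -4 + \left(\frac{711 \sqrt{111}}{2470} + 303\right) = -4 + \left(303 + \frac{711 \sqrt{111}}{2470}\right) = 299 + \frac{711 \sqrt{111}}{2470} \approx 302.03$)
$\left(-462175 + 432114\right) \left(\sqrt{-105775 - 21144} + z\right) = \left(-462175 + 432114\right) \left(\sqrt{-105775 - 21144} + \left(299 + \frac{711 \sqrt{111}}{2470}\right)\right) = - 30061 \left(\sqrt{-126919} + \left(299 + \frac{711 \sqrt{111}}{2470}\right)\right) = - 30061 \left(13 i \sqrt{751} + \left(299 + \frac{711 \sqrt{111}}{2470}\right)\right) = - 30061 \left(299 + \frac{711 \sqrt{111}}{2470} + 13 i \sqrt{751}\right) = -8988239 - \frac{21373371 \sqrt{111}}{2470} - 390793 i \sqrt{751}$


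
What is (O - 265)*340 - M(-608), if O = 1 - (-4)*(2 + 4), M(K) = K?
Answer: -80992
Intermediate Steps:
O = 25 (O = 1 - (-4)*6 = 1 - 4*(-6) = 1 + 24 = 25)
(O - 265)*340 - M(-608) = (25 - 265)*340 - 1*(-608) = -240*340 + 608 = -81600 + 608 = -80992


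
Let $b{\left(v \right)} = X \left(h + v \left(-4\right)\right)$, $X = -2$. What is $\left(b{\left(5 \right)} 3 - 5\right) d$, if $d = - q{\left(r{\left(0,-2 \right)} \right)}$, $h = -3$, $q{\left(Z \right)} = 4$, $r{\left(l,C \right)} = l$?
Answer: $-532$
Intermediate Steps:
$d = -4$ ($d = \left(-1\right) 4 = -4$)
$b{\left(v \right)} = 6 + 8 v$ ($b{\left(v \right)} = - 2 \left(-3 + v \left(-4\right)\right) = - 2 \left(-3 - 4 v\right) = 6 + 8 v$)
$\left(b{\left(5 \right)} 3 - 5\right) d = \left(\left(6 + 8 \cdot 5\right) 3 - 5\right) \left(-4\right) = \left(\left(6 + 40\right) 3 - 5\right) \left(-4\right) = \left(46 \cdot 3 - 5\right) \left(-4\right) = \left(138 - 5\right) \left(-4\right) = 133 \left(-4\right) = -532$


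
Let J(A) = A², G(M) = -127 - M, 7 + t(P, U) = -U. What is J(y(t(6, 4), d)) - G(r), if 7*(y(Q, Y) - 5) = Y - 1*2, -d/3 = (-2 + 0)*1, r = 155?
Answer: 15339/49 ≈ 313.04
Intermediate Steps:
t(P, U) = -7 - U
d = 6 (d = -3*(-2 + 0) = -(-6) = -3*(-2) = 6)
y(Q, Y) = 33/7 + Y/7 (y(Q, Y) = 5 + (Y - 1*2)/7 = 5 + (Y - 2)/7 = 5 + (-2 + Y)/7 = 5 + (-2/7 + Y/7) = 33/7 + Y/7)
J(y(t(6, 4), d)) - G(r) = (33/7 + (⅐)*6)² - (-127 - 1*155) = (33/7 + 6/7)² - (-127 - 155) = (39/7)² - 1*(-282) = 1521/49 + 282 = 15339/49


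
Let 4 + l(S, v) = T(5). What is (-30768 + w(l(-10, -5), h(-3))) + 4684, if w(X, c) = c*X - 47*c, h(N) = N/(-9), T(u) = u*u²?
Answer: -78178/3 ≈ -26059.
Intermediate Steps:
T(u) = u³
l(S, v) = 121 (l(S, v) = -4 + 5³ = -4 + 125 = 121)
h(N) = -N/9 (h(N) = N*(-⅑) = -N/9)
w(X, c) = -47*c + X*c (w(X, c) = X*c - 47*c = -47*c + X*c)
(-30768 + w(l(-10, -5), h(-3))) + 4684 = (-30768 + (-⅑*(-3))*(-47 + 121)) + 4684 = (-30768 + (⅓)*74) + 4684 = (-30768 + 74/3) + 4684 = -92230/3 + 4684 = -78178/3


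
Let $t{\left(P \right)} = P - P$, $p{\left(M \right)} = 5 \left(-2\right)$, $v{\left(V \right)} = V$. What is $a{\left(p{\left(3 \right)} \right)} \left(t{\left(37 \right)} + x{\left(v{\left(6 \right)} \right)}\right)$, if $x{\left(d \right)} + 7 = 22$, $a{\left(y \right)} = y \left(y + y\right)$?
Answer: $3000$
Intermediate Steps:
$p{\left(M \right)} = -10$
$t{\left(P \right)} = 0$
$a{\left(y \right)} = 2 y^{2}$ ($a{\left(y \right)} = y 2 y = 2 y^{2}$)
$x{\left(d \right)} = 15$ ($x{\left(d \right)} = -7 + 22 = 15$)
$a{\left(p{\left(3 \right)} \right)} \left(t{\left(37 \right)} + x{\left(v{\left(6 \right)} \right)}\right) = 2 \left(-10\right)^{2} \left(0 + 15\right) = 2 \cdot 100 \cdot 15 = 200 \cdot 15 = 3000$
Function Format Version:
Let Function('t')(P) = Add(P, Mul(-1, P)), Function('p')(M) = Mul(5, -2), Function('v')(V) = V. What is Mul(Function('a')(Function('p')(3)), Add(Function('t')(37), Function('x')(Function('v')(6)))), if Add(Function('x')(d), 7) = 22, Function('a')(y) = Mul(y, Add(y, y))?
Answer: 3000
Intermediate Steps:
Function('p')(M) = -10
Function('t')(P) = 0
Function('a')(y) = Mul(2, Pow(y, 2)) (Function('a')(y) = Mul(y, Mul(2, y)) = Mul(2, Pow(y, 2)))
Function('x')(d) = 15 (Function('x')(d) = Add(-7, 22) = 15)
Mul(Function('a')(Function('p')(3)), Add(Function('t')(37), Function('x')(Function('v')(6)))) = Mul(Mul(2, Pow(-10, 2)), Add(0, 15)) = Mul(Mul(2, 100), 15) = Mul(200, 15) = 3000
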